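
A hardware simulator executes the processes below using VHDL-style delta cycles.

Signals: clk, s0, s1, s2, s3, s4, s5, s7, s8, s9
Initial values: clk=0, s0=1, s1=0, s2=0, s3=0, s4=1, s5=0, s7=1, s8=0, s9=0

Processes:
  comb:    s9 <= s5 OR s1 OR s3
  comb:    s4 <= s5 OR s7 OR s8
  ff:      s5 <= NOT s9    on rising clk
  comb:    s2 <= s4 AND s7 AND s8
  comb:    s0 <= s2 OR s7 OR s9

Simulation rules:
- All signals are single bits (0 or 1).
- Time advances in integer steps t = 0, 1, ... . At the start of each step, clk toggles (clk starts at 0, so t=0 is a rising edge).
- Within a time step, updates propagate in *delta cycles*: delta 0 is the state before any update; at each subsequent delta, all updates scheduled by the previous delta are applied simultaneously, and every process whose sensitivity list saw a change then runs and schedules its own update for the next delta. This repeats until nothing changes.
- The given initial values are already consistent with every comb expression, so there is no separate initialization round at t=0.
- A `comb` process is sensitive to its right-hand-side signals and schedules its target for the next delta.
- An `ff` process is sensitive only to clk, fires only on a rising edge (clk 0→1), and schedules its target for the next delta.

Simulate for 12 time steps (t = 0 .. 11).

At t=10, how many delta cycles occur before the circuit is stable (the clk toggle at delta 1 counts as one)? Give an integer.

t0.Δ0 s8=0 s0=1 s4=1 clk=0 s2=0 s7=1 s3=0 s5=0 s1=0 s9=0
t0.Δ1 s8=0 s0=1 s4=1 clk=1 s2=0 s7=1 s3=0 s5=0 s1=0 s9=0
t0.Δ2 s8=0 s0=1 s4=1 clk=1 s2=0 s7=1 s3=0 s5=1 s1=0 s9=0
t0.Δ3 s8=0 s0=1 s4=1 clk=1 s2=0 s7=1 s3=0 s5=1 s1=0 s9=1
t1.Δ0 s8=0 s0=1 s4=1 clk=1 s2=0 s7=1 s3=0 s5=1 s1=0 s9=1
t1.Δ1 s8=0 s0=1 s4=1 clk=0 s2=0 s7=1 s3=0 s5=1 s1=0 s9=1
t2.Δ0 s8=0 s0=1 s4=1 clk=0 s2=0 s7=1 s3=0 s5=1 s1=0 s9=1
t2.Δ1 s8=0 s0=1 s4=1 clk=1 s2=0 s7=1 s3=0 s5=1 s1=0 s9=1
t2.Δ2 s8=0 s0=1 s4=1 clk=1 s2=0 s7=1 s3=0 s5=0 s1=0 s9=1
t2.Δ3 s8=0 s0=1 s4=1 clk=1 s2=0 s7=1 s3=0 s5=0 s1=0 s9=0
t3.Δ0 s8=0 s0=1 s4=1 clk=1 s2=0 s7=1 s3=0 s5=0 s1=0 s9=0
t3.Δ1 s8=0 s0=1 s4=1 clk=0 s2=0 s7=1 s3=0 s5=0 s1=0 s9=0
t4.Δ0 s8=0 s0=1 s4=1 clk=0 s2=0 s7=1 s3=0 s5=0 s1=0 s9=0
t4.Δ1 s8=0 s0=1 s4=1 clk=1 s2=0 s7=1 s3=0 s5=0 s1=0 s9=0
t4.Δ2 s8=0 s0=1 s4=1 clk=1 s2=0 s7=1 s3=0 s5=1 s1=0 s9=0
t4.Δ3 s8=0 s0=1 s4=1 clk=1 s2=0 s7=1 s3=0 s5=1 s1=0 s9=1
t5.Δ0 s8=0 s0=1 s4=1 clk=1 s2=0 s7=1 s3=0 s5=1 s1=0 s9=1
t5.Δ1 s8=0 s0=1 s4=1 clk=0 s2=0 s7=1 s3=0 s5=1 s1=0 s9=1
t6.Δ0 s8=0 s0=1 s4=1 clk=0 s2=0 s7=1 s3=0 s5=1 s1=0 s9=1
t6.Δ1 s8=0 s0=1 s4=1 clk=1 s2=0 s7=1 s3=0 s5=1 s1=0 s9=1
t6.Δ2 s8=0 s0=1 s4=1 clk=1 s2=0 s7=1 s3=0 s5=0 s1=0 s9=1
t6.Δ3 s8=0 s0=1 s4=1 clk=1 s2=0 s7=1 s3=0 s5=0 s1=0 s9=0
t7.Δ0 s8=0 s0=1 s4=1 clk=1 s2=0 s7=1 s3=0 s5=0 s1=0 s9=0
t7.Δ1 s8=0 s0=1 s4=1 clk=0 s2=0 s7=1 s3=0 s5=0 s1=0 s9=0
t8.Δ0 s8=0 s0=1 s4=1 clk=0 s2=0 s7=1 s3=0 s5=0 s1=0 s9=0
t8.Δ1 s8=0 s0=1 s4=1 clk=1 s2=0 s7=1 s3=0 s5=0 s1=0 s9=0
t8.Δ2 s8=0 s0=1 s4=1 clk=1 s2=0 s7=1 s3=0 s5=1 s1=0 s9=0
t8.Δ3 s8=0 s0=1 s4=1 clk=1 s2=0 s7=1 s3=0 s5=1 s1=0 s9=1
t9.Δ0 s8=0 s0=1 s4=1 clk=1 s2=0 s7=1 s3=0 s5=1 s1=0 s9=1
t9.Δ1 s8=0 s0=1 s4=1 clk=0 s2=0 s7=1 s3=0 s5=1 s1=0 s9=1
t10.Δ0 s8=0 s0=1 s4=1 clk=0 s2=0 s7=1 s3=0 s5=1 s1=0 s9=1
t10.Δ1 s8=0 s0=1 s4=1 clk=1 s2=0 s7=1 s3=0 s5=1 s1=0 s9=1
t10.Δ2 s8=0 s0=1 s4=1 clk=1 s2=0 s7=1 s3=0 s5=0 s1=0 s9=1
t10.Δ3 s8=0 s0=1 s4=1 clk=1 s2=0 s7=1 s3=0 s5=0 s1=0 s9=0
t11.Δ0 s8=0 s0=1 s4=1 clk=1 s2=0 s7=1 s3=0 s5=0 s1=0 s9=0
t11.Δ1 s8=0 s0=1 s4=1 clk=0 s2=0 s7=1 s3=0 s5=0 s1=0 s9=0

3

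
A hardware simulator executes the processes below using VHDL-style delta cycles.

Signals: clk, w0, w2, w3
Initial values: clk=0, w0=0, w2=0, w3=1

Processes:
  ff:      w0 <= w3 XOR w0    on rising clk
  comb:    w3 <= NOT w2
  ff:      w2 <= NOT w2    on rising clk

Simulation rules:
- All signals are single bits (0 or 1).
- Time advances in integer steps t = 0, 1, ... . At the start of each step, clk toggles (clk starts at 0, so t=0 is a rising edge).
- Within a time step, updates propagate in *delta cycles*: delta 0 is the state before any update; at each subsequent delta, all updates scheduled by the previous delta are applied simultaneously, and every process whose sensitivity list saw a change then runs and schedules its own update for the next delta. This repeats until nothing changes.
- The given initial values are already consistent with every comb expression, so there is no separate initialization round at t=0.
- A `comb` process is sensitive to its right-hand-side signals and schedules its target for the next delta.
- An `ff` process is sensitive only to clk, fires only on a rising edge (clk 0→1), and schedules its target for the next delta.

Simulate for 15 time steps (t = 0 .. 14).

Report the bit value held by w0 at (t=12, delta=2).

0

t0.Δ0 clk=0 w0=0 w3=1 w2=0
t0.Δ1 clk=1 w0=0 w3=1 w2=0
t0.Δ2 clk=1 w0=1 w3=1 w2=1
t0.Δ3 clk=1 w0=1 w3=0 w2=1
t1.Δ0 clk=1 w0=1 w3=0 w2=1
t1.Δ1 clk=0 w0=1 w3=0 w2=1
t2.Δ0 clk=0 w0=1 w3=0 w2=1
t2.Δ1 clk=1 w0=1 w3=0 w2=1
t2.Δ2 clk=1 w0=1 w3=0 w2=0
t2.Δ3 clk=1 w0=1 w3=1 w2=0
t3.Δ0 clk=1 w0=1 w3=1 w2=0
t3.Δ1 clk=0 w0=1 w3=1 w2=0
t4.Δ0 clk=0 w0=1 w3=1 w2=0
t4.Δ1 clk=1 w0=1 w3=1 w2=0
t4.Δ2 clk=1 w0=0 w3=1 w2=1
t4.Δ3 clk=1 w0=0 w3=0 w2=1
t5.Δ0 clk=1 w0=0 w3=0 w2=1
t5.Δ1 clk=0 w0=0 w3=0 w2=1
t6.Δ0 clk=0 w0=0 w3=0 w2=1
t6.Δ1 clk=1 w0=0 w3=0 w2=1
t6.Δ2 clk=1 w0=0 w3=0 w2=0
t6.Δ3 clk=1 w0=0 w3=1 w2=0
t7.Δ0 clk=1 w0=0 w3=1 w2=0
t7.Δ1 clk=0 w0=0 w3=1 w2=0
t8.Δ0 clk=0 w0=0 w3=1 w2=0
t8.Δ1 clk=1 w0=0 w3=1 w2=0
t8.Δ2 clk=1 w0=1 w3=1 w2=1
t8.Δ3 clk=1 w0=1 w3=0 w2=1
t9.Δ0 clk=1 w0=1 w3=0 w2=1
t9.Δ1 clk=0 w0=1 w3=0 w2=1
t10.Δ0 clk=0 w0=1 w3=0 w2=1
t10.Δ1 clk=1 w0=1 w3=0 w2=1
t10.Δ2 clk=1 w0=1 w3=0 w2=0
t10.Δ3 clk=1 w0=1 w3=1 w2=0
t11.Δ0 clk=1 w0=1 w3=1 w2=0
t11.Δ1 clk=0 w0=1 w3=1 w2=0
t12.Δ0 clk=0 w0=1 w3=1 w2=0
t12.Δ1 clk=1 w0=1 w3=1 w2=0
t12.Δ2 clk=1 w0=0 w3=1 w2=1
t12.Δ3 clk=1 w0=0 w3=0 w2=1
t13.Δ0 clk=1 w0=0 w3=0 w2=1
t13.Δ1 clk=0 w0=0 w3=0 w2=1
t14.Δ0 clk=0 w0=0 w3=0 w2=1
t14.Δ1 clk=1 w0=0 w3=0 w2=1
t14.Δ2 clk=1 w0=0 w3=0 w2=0
t14.Δ3 clk=1 w0=0 w3=1 w2=0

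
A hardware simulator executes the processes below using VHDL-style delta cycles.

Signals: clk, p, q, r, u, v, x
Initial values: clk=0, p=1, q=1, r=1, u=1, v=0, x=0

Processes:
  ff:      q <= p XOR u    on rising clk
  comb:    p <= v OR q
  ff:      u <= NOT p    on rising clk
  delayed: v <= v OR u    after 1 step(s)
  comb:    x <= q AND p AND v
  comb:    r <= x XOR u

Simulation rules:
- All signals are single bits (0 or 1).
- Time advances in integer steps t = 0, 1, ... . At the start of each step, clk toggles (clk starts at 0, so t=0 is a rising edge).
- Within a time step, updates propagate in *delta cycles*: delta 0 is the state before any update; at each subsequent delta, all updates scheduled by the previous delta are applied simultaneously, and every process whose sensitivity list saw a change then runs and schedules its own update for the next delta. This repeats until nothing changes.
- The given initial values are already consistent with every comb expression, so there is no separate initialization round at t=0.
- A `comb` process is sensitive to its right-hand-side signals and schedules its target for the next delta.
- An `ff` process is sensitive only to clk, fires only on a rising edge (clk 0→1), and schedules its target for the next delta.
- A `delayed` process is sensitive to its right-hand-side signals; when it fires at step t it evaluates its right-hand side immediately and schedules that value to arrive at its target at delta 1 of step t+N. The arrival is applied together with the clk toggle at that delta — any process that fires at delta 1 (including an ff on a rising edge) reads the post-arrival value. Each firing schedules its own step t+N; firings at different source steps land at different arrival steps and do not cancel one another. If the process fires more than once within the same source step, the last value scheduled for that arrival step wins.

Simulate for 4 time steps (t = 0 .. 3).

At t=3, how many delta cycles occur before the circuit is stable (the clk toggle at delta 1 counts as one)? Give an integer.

2

t=0 Δ0: x=0 u=1 v=0 p=1 r=1 q=1 clk=0
  Δ1: clk:0→1
  Δ2: u:1→0, q:1→0
  Δ3: p:1→0, r:1→0
  (3Δ to stable)
t=1 Δ0: x=0 u=0 v=0 p=0 r=0 q=0 clk=1
  Δ1: clk:1→0
  (1Δ to stable)
t=2 Δ0: x=0 u=0 v=0 p=0 r=0 q=0 clk=0
  Δ1: clk:0→1
  Δ2: u:0→1
  Δ3: r:0→1
  (3Δ to stable)
t=3 Δ0: x=0 u=1 v=0 p=0 r=1 q=0 clk=1
  Δ1: v:0→1, clk:1→0
  Δ2: p:0→1
  (2Δ to stable)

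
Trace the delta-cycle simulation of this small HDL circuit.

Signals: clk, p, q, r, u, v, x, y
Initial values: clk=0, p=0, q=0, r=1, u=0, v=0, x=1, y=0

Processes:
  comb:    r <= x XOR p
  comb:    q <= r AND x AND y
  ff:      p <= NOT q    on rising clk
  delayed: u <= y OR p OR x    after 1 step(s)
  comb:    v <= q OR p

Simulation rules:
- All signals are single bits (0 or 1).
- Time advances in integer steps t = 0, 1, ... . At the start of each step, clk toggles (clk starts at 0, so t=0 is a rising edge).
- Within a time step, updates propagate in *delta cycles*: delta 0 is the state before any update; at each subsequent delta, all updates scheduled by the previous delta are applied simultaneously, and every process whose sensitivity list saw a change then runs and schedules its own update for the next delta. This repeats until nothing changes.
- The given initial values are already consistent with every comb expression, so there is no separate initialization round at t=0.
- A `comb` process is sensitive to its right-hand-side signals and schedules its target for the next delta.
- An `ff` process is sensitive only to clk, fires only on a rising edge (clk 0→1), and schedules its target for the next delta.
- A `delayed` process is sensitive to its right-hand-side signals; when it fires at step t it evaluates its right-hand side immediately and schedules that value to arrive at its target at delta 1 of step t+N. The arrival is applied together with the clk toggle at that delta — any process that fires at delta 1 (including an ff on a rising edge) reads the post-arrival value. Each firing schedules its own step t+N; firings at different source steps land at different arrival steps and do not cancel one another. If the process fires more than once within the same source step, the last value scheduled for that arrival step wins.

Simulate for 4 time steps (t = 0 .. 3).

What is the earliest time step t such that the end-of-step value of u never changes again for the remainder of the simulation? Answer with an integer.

[bits: r,clk,y,v,q,u,p,x]
t=0: Δ0=10000001 Δ1=11000001 Δ2=11000011 Δ3=01010011 | 3Δ
t=1: Δ0=01010011 Δ1=00010111 | 1Δ
t=2: Δ0=00010111 Δ1=01010111 | 1Δ
t=3: Δ0=01010111 Δ1=00010111 | 1Δ

1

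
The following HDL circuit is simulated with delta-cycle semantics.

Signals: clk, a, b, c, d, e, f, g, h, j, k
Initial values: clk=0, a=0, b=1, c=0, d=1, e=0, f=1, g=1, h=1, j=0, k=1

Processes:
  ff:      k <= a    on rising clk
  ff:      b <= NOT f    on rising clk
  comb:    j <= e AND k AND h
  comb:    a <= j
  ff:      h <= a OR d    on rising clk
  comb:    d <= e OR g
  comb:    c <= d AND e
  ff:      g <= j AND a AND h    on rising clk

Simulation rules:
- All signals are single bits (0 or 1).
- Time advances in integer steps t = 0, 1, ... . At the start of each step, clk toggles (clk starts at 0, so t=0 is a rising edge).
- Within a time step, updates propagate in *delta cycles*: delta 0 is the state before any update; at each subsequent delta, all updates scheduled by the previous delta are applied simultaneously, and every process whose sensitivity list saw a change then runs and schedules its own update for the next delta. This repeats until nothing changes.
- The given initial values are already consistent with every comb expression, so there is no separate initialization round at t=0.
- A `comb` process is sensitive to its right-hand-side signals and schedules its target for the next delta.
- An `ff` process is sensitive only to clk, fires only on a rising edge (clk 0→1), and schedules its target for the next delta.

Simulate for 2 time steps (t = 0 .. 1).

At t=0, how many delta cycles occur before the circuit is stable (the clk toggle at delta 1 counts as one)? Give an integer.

[bits: d,c,h,clk,b,j,a,e,g,k,f]
t=0: Δ0=10101000111 Δ1=10111000111 Δ2=10110000001 Δ3=00110000001 | 3Δ
t=1: Δ0=00110000001 Δ1=00100000001 | 1Δ

3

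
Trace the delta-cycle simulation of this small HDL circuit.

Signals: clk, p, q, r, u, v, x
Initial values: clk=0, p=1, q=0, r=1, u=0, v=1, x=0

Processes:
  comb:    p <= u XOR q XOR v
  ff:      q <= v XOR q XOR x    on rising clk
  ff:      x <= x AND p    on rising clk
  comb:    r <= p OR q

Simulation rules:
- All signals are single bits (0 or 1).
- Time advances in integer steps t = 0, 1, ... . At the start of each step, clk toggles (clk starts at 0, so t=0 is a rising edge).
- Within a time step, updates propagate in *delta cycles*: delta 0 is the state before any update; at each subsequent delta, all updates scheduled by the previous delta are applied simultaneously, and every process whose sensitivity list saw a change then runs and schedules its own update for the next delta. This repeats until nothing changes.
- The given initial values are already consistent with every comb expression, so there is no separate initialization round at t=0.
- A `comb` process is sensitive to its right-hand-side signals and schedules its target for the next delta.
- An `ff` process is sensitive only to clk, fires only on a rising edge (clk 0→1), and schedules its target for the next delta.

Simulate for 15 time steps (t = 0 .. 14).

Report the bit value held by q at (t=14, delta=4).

0

t0.Δ0 q=0 v=1 clk=0 r=1 x=0 u=0 p=1
t0.Δ1 q=0 v=1 clk=1 r=1 x=0 u=0 p=1
t0.Δ2 q=1 v=1 clk=1 r=1 x=0 u=0 p=1
t0.Δ3 q=1 v=1 clk=1 r=1 x=0 u=0 p=0
t1.Δ0 q=1 v=1 clk=1 r=1 x=0 u=0 p=0
t1.Δ1 q=1 v=1 clk=0 r=1 x=0 u=0 p=0
t2.Δ0 q=1 v=1 clk=0 r=1 x=0 u=0 p=0
t2.Δ1 q=1 v=1 clk=1 r=1 x=0 u=0 p=0
t2.Δ2 q=0 v=1 clk=1 r=1 x=0 u=0 p=0
t2.Δ3 q=0 v=1 clk=1 r=0 x=0 u=0 p=1
t2.Δ4 q=0 v=1 clk=1 r=1 x=0 u=0 p=1
t3.Δ0 q=0 v=1 clk=1 r=1 x=0 u=0 p=1
t3.Δ1 q=0 v=1 clk=0 r=1 x=0 u=0 p=1
t4.Δ0 q=0 v=1 clk=0 r=1 x=0 u=0 p=1
t4.Δ1 q=0 v=1 clk=1 r=1 x=0 u=0 p=1
t4.Δ2 q=1 v=1 clk=1 r=1 x=0 u=0 p=1
t4.Δ3 q=1 v=1 clk=1 r=1 x=0 u=0 p=0
t5.Δ0 q=1 v=1 clk=1 r=1 x=0 u=0 p=0
t5.Δ1 q=1 v=1 clk=0 r=1 x=0 u=0 p=0
t6.Δ0 q=1 v=1 clk=0 r=1 x=0 u=0 p=0
t6.Δ1 q=1 v=1 clk=1 r=1 x=0 u=0 p=0
t6.Δ2 q=0 v=1 clk=1 r=1 x=0 u=0 p=0
t6.Δ3 q=0 v=1 clk=1 r=0 x=0 u=0 p=1
t6.Δ4 q=0 v=1 clk=1 r=1 x=0 u=0 p=1
t7.Δ0 q=0 v=1 clk=1 r=1 x=0 u=0 p=1
t7.Δ1 q=0 v=1 clk=0 r=1 x=0 u=0 p=1
t8.Δ0 q=0 v=1 clk=0 r=1 x=0 u=0 p=1
t8.Δ1 q=0 v=1 clk=1 r=1 x=0 u=0 p=1
t8.Δ2 q=1 v=1 clk=1 r=1 x=0 u=0 p=1
t8.Δ3 q=1 v=1 clk=1 r=1 x=0 u=0 p=0
t9.Δ0 q=1 v=1 clk=1 r=1 x=0 u=0 p=0
t9.Δ1 q=1 v=1 clk=0 r=1 x=0 u=0 p=0
t10.Δ0 q=1 v=1 clk=0 r=1 x=0 u=0 p=0
t10.Δ1 q=1 v=1 clk=1 r=1 x=0 u=0 p=0
t10.Δ2 q=0 v=1 clk=1 r=1 x=0 u=0 p=0
t10.Δ3 q=0 v=1 clk=1 r=0 x=0 u=0 p=1
t10.Δ4 q=0 v=1 clk=1 r=1 x=0 u=0 p=1
t11.Δ0 q=0 v=1 clk=1 r=1 x=0 u=0 p=1
t11.Δ1 q=0 v=1 clk=0 r=1 x=0 u=0 p=1
t12.Δ0 q=0 v=1 clk=0 r=1 x=0 u=0 p=1
t12.Δ1 q=0 v=1 clk=1 r=1 x=0 u=0 p=1
t12.Δ2 q=1 v=1 clk=1 r=1 x=0 u=0 p=1
t12.Δ3 q=1 v=1 clk=1 r=1 x=0 u=0 p=0
t13.Δ0 q=1 v=1 clk=1 r=1 x=0 u=0 p=0
t13.Δ1 q=1 v=1 clk=0 r=1 x=0 u=0 p=0
t14.Δ0 q=1 v=1 clk=0 r=1 x=0 u=0 p=0
t14.Δ1 q=1 v=1 clk=1 r=1 x=0 u=0 p=0
t14.Δ2 q=0 v=1 clk=1 r=1 x=0 u=0 p=0
t14.Δ3 q=0 v=1 clk=1 r=0 x=0 u=0 p=1
t14.Δ4 q=0 v=1 clk=1 r=1 x=0 u=0 p=1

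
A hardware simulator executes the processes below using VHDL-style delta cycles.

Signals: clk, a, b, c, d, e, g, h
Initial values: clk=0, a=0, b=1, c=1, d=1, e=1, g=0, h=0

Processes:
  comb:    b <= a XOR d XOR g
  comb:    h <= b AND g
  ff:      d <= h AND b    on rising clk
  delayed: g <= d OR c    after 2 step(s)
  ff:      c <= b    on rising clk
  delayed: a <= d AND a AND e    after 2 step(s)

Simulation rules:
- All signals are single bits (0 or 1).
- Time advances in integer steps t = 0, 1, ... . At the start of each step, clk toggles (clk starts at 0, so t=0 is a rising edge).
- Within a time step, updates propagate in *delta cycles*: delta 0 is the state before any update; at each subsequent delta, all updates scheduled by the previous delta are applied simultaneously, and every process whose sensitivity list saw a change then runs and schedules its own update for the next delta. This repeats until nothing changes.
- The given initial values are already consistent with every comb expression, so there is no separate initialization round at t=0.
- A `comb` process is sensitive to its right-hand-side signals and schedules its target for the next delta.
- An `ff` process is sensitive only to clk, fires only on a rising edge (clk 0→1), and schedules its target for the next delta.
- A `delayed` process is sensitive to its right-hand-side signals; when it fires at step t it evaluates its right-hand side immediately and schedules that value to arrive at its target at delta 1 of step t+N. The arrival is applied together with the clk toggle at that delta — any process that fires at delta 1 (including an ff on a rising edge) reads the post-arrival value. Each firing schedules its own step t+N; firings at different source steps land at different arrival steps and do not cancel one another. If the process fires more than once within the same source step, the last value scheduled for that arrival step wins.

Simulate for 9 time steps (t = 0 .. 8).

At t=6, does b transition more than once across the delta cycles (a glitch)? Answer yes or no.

t0.Δ0 g=0 e=1 h=0 a=0 b=1 c=1 d=1 clk=0
t0.Δ1 g=0 e=1 h=0 a=0 b=1 c=1 d=1 clk=1
t0.Δ2 g=0 e=1 h=0 a=0 b=1 c=1 d=0 clk=1
t0.Δ3 g=0 e=1 h=0 a=0 b=0 c=1 d=0 clk=1
t1.Δ0 g=0 e=1 h=0 a=0 b=0 c=1 d=0 clk=1
t1.Δ1 g=0 e=1 h=0 a=0 b=0 c=1 d=0 clk=0
t2.Δ0 g=0 e=1 h=0 a=0 b=0 c=1 d=0 clk=0
t2.Δ1 g=1 e=1 h=0 a=0 b=0 c=1 d=0 clk=1
t2.Δ2 g=1 e=1 h=0 a=0 b=1 c=0 d=0 clk=1
t2.Δ3 g=1 e=1 h=1 a=0 b=1 c=0 d=0 clk=1
t3.Δ0 g=1 e=1 h=1 a=0 b=1 c=0 d=0 clk=1
t3.Δ1 g=1 e=1 h=1 a=0 b=1 c=0 d=0 clk=0
t4.Δ0 g=1 e=1 h=1 a=0 b=1 c=0 d=0 clk=0
t4.Δ1 g=0 e=1 h=1 a=0 b=1 c=0 d=0 clk=1
t4.Δ2 g=0 e=1 h=0 a=0 b=0 c=1 d=1 clk=1
t4.Δ3 g=0 e=1 h=0 a=0 b=1 c=1 d=1 clk=1
t5.Δ0 g=0 e=1 h=0 a=0 b=1 c=1 d=1 clk=1
t5.Δ1 g=0 e=1 h=0 a=0 b=1 c=1 d=1 clk=0
t6.Δ0 g=0 e=1 h=0 a=0 b=1 c=1 d=1 clk=0
t6.Δ1 g=1 e=1 h=0 a=0 b=1 c=1 d=1 clk=1
t6.Δ2 g=1 e=1 h=1 a=0 b=0 c=1 d=0 clk=1
t6.Δ3 g=1 e=1 h=0 a=0 b=1 c=1 d=0 clk=1
t6.Δ4 g=1 e=1 h=1 a=0 b=1 c=1 d=0 clk=1
t7.Δ0 g=1 e=1 h=1 a=0 b=1 c=1 d=0 clk=1
t7.Δ1 g=1 e=1 h=1 a=0 b=1 c=1 d=0 clk=0
t8.Δ0 g=1 e=1 h=1 a=0 b=1 c=1 d=0 clk=0
t8.Δ1 g=1 e=1 h=1 a=0 b=1 c=1 d=0 clk=1
t8.Δ2 g=1 e=1 h=1 a=0 b=1 c=1 d=1 clk=1
t8.Δ3 g=1 e=1 h=1 a=0 b=0 c=1 d=1 clk=1
t8.Δ4 g=1 e=1 h=0 a=0 b=0 c=1 d=1 clk=1

yes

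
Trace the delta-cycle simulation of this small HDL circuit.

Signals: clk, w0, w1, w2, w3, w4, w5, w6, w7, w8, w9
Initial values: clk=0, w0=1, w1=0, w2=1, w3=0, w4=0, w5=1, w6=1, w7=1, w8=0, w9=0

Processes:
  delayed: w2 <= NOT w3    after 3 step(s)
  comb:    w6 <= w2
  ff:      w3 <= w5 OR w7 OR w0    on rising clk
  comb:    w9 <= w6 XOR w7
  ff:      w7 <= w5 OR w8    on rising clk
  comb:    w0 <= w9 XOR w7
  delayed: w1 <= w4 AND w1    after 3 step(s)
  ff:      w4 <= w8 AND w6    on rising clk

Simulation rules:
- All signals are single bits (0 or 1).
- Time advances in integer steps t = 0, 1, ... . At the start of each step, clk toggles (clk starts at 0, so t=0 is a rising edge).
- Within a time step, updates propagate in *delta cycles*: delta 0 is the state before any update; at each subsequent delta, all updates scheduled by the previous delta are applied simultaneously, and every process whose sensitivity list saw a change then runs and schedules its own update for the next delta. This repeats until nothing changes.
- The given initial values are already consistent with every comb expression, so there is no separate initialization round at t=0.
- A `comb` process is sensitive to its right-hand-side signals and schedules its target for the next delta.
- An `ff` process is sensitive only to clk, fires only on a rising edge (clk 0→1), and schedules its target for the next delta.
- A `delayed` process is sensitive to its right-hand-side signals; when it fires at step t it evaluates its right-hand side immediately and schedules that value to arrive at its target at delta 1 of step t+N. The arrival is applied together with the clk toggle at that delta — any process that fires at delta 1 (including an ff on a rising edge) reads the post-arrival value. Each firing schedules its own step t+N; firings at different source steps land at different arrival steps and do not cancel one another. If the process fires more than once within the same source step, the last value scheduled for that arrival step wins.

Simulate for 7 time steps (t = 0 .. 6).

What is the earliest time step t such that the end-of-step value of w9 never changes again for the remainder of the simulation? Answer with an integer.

t0.Δ0 w8=0 w2=1 w5=1 w9=0 clk=0 w6=1 w3=0 w0=1 w4=0 w1=0 w7=1
t0.Δ1 w8=0 w2=1 w5=1 w9=0 clk=1 w6=1 w3=0 w0=1 w4=0 w1=0 w7=1
t0.Δ2 w8=0 w2=1 w5=1 w9=0 clk=1 w6=1 w3=1 w0=1 w4=0 w1=0 w7=1
t1.Δ0 w8=0 w2=1 w5=1 w9=0 clk=1 w6=1 w3=1 w0=1 w4=0 w1=0 w7=1
t1.Δ1 w8=0 w2=1 w5=1 w9=0 clk=0 w6=1 w3=1 w0=1 w4=0 w1=0 w7=1
t2.Δ0 w8=0 w2=1 w5=1 w9=0 clk=0 w6=1 w3=1 w0=1 w4=0 w1=0 w7=1
t2.Δ1 w8=0 w2=1 w5=1 w9=0 clk=1 w6=1 w3=1 w0=1 w4=0 w1=0 w7=1
t3.Δ0 w8=0 w2=1 w5=1 w9=0 clk=1 w6=1 w3=1 w0=1 w4=0 w1=0 w7=1
t3.Δ1 w8=0 w2=0 w5=1 w9=0 clk=0 w6=1 w3=1 w0=1 w4=0 w1=0 w7=1
t3.Δ2 w8=0 w2=0 w5=1 w9=0 clk=0 w6=0 w3=1 w0=1 w4=0 w1=0 w7=1
t3.Δ3 w8=0 w2=0 w5=1 w9=1 clk=0 w6=0 w3=1 w0=1 w4=0 w1=0 w7=1
t3.Δ4 w8=0 w2=0 w5=1 w9=1 clk=0 w6=0 w3=1 w0=0 w4=0 w1=0 w7=1
t4.Δ0 w8=0 w2=0 w5=1 w9=1 clk=0 w6=0 w3=1 w0=0 w4=0 w1=0 w7=1
t4.Δ1 w8=0 w2=0 w5=1 w9=1 clk=1 w6=0 w3=1 w0=0 w4=0 w1=0 w7=1
t5.Δ0 w8=0 w2=0 w5=1 w9=1 clk=1 w6=0 w3=1 w0=0 w4=0 w1=0 w7=1
t5.Δ1 w8=0 w2=0 w5=1 w9=1 clk=0 w6=0 w3=1 w0=0 w4=0 w1=0 w7=1
t6.Δ0 w8=0 w2=0 w5=1 w9=1 clk=0 w6=0 w3=1 w0=0 w4=0 w1=0 w7=1
t6.Δ1 w8=0 w2=0 w5=1 w9=1 clk=1 w6=0 w3=1 w0=0 w4=0 w1=0 w7=1

3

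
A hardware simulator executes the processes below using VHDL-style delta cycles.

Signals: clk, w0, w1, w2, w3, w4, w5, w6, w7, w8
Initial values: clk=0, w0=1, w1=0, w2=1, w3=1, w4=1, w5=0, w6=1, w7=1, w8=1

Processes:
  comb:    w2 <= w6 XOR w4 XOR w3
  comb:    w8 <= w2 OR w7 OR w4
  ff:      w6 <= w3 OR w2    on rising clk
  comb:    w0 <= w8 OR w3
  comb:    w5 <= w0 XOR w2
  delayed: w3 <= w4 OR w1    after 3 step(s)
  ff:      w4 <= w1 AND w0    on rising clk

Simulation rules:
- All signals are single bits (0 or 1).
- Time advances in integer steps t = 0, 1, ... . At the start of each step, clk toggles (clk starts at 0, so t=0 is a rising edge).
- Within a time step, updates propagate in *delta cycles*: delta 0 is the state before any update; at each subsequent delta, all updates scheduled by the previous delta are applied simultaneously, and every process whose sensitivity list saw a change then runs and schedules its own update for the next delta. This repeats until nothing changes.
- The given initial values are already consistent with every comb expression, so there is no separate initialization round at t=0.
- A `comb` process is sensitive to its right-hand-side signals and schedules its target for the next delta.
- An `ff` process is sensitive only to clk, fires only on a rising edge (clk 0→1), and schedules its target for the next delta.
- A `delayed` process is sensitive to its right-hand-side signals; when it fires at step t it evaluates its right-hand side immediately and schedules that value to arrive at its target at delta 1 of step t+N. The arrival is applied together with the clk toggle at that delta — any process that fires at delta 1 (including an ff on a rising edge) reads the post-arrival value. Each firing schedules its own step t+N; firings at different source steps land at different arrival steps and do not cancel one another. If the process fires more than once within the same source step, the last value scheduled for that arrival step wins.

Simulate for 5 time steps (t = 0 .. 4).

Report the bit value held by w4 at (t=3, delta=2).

[bits: w6,w7,w1,w4,w5,w8,clk,w3,w0,w2]
t=0: Δ0=1101010111 Δ1=1101011111 Δ2=1100011111 Δ3=1100011110 Δ4=1100111110 | 4Δ
t=1: Δ0=1100111110 Δ1=1100110110 | 1Δ
t=2: Δ0=1100110110 Δ1=1100111110 | 1Δ
t=3: Δ0=1100111110 Δ1=1100110010 Δ2=1100110011 Δ3=1100010011 | 3Δ
t=4: Δ0=1100010011 Δ1=1100011011 | 1Δ

0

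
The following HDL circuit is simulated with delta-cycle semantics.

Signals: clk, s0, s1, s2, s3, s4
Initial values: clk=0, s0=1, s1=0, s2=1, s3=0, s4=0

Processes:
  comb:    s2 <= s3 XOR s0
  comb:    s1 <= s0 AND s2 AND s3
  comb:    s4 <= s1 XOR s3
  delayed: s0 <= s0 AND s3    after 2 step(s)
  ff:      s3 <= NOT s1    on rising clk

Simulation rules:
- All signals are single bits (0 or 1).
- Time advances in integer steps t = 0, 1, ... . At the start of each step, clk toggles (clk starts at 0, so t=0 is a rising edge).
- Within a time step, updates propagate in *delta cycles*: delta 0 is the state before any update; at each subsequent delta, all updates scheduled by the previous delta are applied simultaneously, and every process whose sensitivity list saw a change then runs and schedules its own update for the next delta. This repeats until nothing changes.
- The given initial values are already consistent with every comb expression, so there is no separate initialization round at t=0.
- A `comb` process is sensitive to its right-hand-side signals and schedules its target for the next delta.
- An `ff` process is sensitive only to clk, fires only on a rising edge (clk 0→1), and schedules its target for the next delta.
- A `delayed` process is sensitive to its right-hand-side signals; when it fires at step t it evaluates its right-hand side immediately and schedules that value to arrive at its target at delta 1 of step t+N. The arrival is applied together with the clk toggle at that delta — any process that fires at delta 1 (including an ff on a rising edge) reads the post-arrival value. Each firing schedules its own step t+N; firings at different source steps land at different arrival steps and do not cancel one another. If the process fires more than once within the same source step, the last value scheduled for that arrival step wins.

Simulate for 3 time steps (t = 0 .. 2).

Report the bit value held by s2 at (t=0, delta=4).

t0.Δ0 s1=0 s0=1 clk=0 s3=0 s2=1 s4=0
t0.Δ1 s1=0 s0=1 clk=1 s3=0 s2=1 s4=0
t0.Δ2 s1=0 s0=1 clk=1 s3=1 s2=1 s4=0
t0.Δ3 s1=1 s0=1 clk=1 s3=1 s2=0 s4=1
t0.Δ4 s1=0 s0=1 clk=1 s3=1 s2=0 s4=0
t0.Δ5 s1=0 s0=1 clk=1 s3=1 s2=0 s4=1
t1.Δ0 s1=0 s0=1 clk=1 s3=1 s2=0 s4=1
t1.Δ1 s1=0 s0=1 clk=0 s3=1 s2=0 s4=1
t2.Δ0 s1=0 s0=1 clk=0 s3=1 s2=0 s4=1
t2.Δ1 s1=0 s0=1 clk=1 s3=1 s2=0 s4=1

0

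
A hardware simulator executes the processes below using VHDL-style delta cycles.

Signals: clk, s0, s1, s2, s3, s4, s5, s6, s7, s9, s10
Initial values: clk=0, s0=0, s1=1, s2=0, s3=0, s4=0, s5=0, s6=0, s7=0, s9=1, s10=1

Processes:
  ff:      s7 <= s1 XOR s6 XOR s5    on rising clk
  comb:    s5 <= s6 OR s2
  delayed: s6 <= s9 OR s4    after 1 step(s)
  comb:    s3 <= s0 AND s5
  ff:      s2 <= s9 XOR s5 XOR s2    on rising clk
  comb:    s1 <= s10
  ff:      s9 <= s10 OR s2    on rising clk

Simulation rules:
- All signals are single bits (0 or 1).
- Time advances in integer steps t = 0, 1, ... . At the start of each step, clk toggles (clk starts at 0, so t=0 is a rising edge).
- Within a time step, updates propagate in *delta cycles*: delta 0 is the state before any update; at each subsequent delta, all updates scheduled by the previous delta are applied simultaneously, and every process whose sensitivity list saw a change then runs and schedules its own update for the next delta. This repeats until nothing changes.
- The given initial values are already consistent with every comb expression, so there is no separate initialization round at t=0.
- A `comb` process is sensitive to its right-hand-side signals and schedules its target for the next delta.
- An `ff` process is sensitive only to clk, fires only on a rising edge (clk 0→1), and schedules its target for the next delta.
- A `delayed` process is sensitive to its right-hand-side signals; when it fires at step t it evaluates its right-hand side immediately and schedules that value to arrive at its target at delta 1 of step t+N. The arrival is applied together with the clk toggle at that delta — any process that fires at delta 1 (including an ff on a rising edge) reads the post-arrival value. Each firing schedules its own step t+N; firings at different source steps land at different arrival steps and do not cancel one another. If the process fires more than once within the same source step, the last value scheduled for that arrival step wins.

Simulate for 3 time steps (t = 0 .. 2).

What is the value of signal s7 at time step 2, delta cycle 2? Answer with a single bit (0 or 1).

t0.Δ0 s6=0 s2=0 s5=0 s9=1 s10=1 s3=0 s7=0 clk=0 s1=1 s4=0 s0=0
t0.Δ1 s6=0 s2=0 s5=0 s9=1 s10=1 s3=0 s7=0 clk=1 s1=1 s4=0 s0=0
t0.Δ2 s6=0 s2=1 s5=0 s9=1 s10=1 s3=0 s7=1 clk=1 s1=1 s4=0 s0=0
t0.Δ3 s6=0 s2=1 s5=1 s9=1 s10=1 s3=0 s7=1 clk=1 s1=1 s4=0 s0=0
t1.Δ0 s6=0 s2=1 s5=1 s9=1 s10=1 s3=0 s7=1 clk=1 s1=1 s4=0 s0=0
t1.Δ1 s6=0 s2=1 s5=1 s9=1 s10=1 s3=0 s7=1 clk=0 s1=1 s4=0 s0=0
t2.Δ0 s6=0 s2=1 s5=1 s9=1 s10=1 s3=0 s7=1 clk=0 s1=1 s4=0 s0=0
t2.Δ1 s6=0 s2=1 s5=1 s9=1 s10=1 s3=0 s7=1 clk=1 s1=1 s4=0 s0=0
t2.Δ2 s6=0 s2=1 s5=1 s9=1 s10=1 s3=0 s7=0 clk=1 s1=1 s4=0 s0=0

0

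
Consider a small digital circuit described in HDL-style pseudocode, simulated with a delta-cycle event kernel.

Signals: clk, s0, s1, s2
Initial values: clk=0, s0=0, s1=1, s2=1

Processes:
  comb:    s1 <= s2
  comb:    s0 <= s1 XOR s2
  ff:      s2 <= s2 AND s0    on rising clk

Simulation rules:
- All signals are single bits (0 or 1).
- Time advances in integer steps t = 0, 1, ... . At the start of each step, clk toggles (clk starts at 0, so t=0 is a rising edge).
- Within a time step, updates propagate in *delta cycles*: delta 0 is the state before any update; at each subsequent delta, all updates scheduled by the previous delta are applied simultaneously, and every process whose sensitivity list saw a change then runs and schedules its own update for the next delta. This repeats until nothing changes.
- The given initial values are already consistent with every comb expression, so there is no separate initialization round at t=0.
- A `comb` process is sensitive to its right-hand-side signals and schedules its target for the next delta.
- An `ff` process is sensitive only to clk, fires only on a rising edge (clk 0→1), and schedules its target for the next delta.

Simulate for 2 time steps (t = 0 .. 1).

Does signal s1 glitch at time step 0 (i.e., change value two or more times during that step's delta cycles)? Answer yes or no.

[bits: s1,clk,s0,s2]
t=0: Δ0=1001 Δ1=1101 Δ2=1100 Δ3=0110 Δ4=0100 | 4Δ
t=1: Δ0=0100 Δ1=0000 | 1Δ

no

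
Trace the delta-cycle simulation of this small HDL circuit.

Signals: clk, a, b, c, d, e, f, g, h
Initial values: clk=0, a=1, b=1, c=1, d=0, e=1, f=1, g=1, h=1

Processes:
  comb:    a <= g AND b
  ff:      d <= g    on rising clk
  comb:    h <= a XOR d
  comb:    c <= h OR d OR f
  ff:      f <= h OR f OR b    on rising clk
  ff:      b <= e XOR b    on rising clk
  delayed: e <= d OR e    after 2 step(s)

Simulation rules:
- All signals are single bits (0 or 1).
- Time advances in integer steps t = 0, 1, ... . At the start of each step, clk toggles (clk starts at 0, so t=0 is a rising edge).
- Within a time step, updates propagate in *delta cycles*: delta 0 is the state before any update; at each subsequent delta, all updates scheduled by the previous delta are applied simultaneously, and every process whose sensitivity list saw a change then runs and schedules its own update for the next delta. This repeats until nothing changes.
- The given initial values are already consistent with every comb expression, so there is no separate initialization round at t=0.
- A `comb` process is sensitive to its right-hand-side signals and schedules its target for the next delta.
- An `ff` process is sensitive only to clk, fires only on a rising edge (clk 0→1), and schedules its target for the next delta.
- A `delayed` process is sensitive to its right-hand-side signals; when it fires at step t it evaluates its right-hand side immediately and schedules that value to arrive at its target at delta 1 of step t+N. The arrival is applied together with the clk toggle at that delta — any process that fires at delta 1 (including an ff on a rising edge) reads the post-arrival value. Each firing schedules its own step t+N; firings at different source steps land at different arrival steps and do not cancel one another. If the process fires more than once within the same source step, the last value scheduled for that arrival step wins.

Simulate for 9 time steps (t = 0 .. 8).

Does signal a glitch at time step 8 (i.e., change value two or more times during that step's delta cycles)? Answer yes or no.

no

[bits: a,f,h,d,g,e,c,b,clk]
t=0: Δ0=111011110 Δ1=111011111 Δ2=111111101 Δ3=010111101 Δ4=011111101 | 4Δ
t=1: Δ0=011111101 Δ1=011111100 | 1Δ
t=2: Δ0=011111100 Δ1=011111101 Δ2=011111111 Δ3=111111111 Δ4=110111111 | 4Δ
t=3: Δ0=110111111 Δ1=110111110 | 1Δ
t=4: Δ0=110111110 Δ1=110111111 Δ2=110111101 Δ3=010111101 Δ4=011111101 | 4Δ
t=5: Δ0=011111101 Δ1=011111100 | 1Δ
t=6: Δ0=011111100 Δ1=011111101 Δ2=011111111 Δ3=111111111 Δ4=110111111 | 4Δ
t=7: Δ0=110111111 Δ1=110111110 | 1Δ
t=8: Δ0=110111110 Δ1=110111111 Δ2=110111101 Δ3=010111101 Δ4=011111101 | 4Δ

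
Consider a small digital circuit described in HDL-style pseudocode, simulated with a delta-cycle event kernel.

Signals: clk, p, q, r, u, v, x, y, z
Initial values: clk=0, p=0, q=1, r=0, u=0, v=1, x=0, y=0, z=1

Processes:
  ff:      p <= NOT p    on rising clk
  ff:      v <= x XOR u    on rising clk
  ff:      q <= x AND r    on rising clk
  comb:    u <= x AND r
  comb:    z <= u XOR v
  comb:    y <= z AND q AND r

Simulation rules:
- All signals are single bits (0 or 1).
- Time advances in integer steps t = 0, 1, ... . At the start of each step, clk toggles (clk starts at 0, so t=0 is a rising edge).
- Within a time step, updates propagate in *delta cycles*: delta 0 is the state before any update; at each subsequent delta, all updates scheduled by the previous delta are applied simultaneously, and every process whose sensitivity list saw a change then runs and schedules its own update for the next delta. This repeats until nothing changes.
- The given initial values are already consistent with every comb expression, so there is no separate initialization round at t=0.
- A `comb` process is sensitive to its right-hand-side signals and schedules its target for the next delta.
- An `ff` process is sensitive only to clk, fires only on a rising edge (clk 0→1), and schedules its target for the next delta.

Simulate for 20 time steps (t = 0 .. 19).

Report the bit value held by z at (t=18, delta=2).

[bits: z,p,y,q,x,u,clk,v,r]
t=0: Δ0=100100010 Δ1=100100110 Δ2=110000100 Δ3=010000100 | 3Δ
t=1: Δ0=010000100 Δ1=010000000 | 1Δ
t=2: Δ0=010000000 Δ1=010000100 Δ2=000000100 | 2Δ
t=3: Δ0=000000100 Δ1=000000000 | 1Δ
t=4: Δ0=000000000 Δ1=000000100 Δ2=010000100 | 2Δ
t=5: Δ0=010000100 Δ1=010000000 | 1Δ
t=6: Δ0=010000000 Δ1=010000100 Δ2=000000100 | 2Δ
t=7: Δ0=000000100 Δ1=000000000 | 1Δ
t=8: Δ0=000000000 Δ1=000000100 Δ2=010000100 | 2Δ
t=9: Δ0=010000100 Δ1=010000000 | 1Δ
t=10: Δ0=010000000 Δ1=010000100 Δ2=000000100 | 2Δ
t=11: Δ0=000000100 Δ1=000000000 | 1Δ
t=12: Δ0=000000000 Δ1=000000100 Δ2=010000100 | 2Δ
t=13: Δ0=010000100 Δ1=010000000 | 1Δ
t=14: Δ0=010000000 Δ1=010000100 Δ2=000000100 | 2Δ
t=15: Δ0=000000100 Δ1=000000000 | 1Δ
t=16: Δ0=000000000 Δ1=000000100 Δ2=010000100 | 2Δ
t=17: Δ0=010000100 Δ1=010000000 | 1Δ
t=18: Δ0=010000000 Δ1=010000100 Δ2=000000100 | 2Δ
t=19: Δ0=000000100 Δ1=000000000 | 1Δ

0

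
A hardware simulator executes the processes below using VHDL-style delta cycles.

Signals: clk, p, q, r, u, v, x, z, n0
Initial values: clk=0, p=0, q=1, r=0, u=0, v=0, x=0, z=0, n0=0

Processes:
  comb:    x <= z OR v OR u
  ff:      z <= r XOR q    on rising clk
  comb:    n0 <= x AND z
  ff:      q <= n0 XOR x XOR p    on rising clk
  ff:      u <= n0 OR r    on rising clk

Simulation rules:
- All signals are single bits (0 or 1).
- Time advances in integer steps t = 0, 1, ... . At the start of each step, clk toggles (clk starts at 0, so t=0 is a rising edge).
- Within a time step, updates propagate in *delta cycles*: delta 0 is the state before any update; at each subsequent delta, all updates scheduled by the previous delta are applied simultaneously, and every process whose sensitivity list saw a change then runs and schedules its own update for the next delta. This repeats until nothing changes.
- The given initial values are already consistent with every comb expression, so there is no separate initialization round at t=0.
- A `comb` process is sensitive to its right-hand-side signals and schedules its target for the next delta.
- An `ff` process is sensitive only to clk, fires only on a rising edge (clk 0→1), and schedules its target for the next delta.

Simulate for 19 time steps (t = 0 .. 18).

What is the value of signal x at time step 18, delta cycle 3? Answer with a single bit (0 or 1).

1

t=0 Δ0: n0=0 r=0 v=0 x=0 z=0 p=0 q=1 clk=0 u=0
  Δ1: clk:0→1
  Δ2: z:0→1, q:1→0
  Δ3: x:0→1
  Δ4: n0:0→1
  (4Δ to stable)
t=1 Δ0: n0=1 r=0 v=0 x=1 z=1 p=0 q=0 clk=1 u=0
  Δ1: clk:1→0
  (1Δ to stable)
t=2 Δ0: n0=1 r=0 v=0 x=1 z=1 p=0 q=0 clk=0 u=0
  Δ1: clk:0→1
  Δ2: z:1→0, u:0→1
  Δ3: n0:1→0
  (3Δ to stable)
t=3 Δ0: n0=0 r=0 v=0 x=1 z=0 p=0 q=0 clk=1 u=1
  Δ1: clk:1→0
  (1Δ to stable)
t=4 Δ0: n0=0 r=0 v=0 x=1 z=0 p=0 q=0 clk=0 u=1
  Δ1: clk:0→1
  Δ2: q:0→1, u:1→0
  Δ3: x:1→0
  (3Δ to stable)
t=5 Δ0: n0=0 r=0 v=0 x=0 z=0 p=0 q=1 clk=1 u=0
  Δ1: clk:1→0
  (1Δ to stable)
t=6 Δ0: n0=0 r=0 v=0 x=0 z=0 p=0 q=1 clk=0 u=0
  Δ1: clk:0→1
  Δ2: z:0→1, q:1→0
  Δ3: x:0→1
  Δ4: n0:0→1
  (4Δ to stable)
t=7 Δ0: n0=1 r=0 v=0 x=1 z=1 p=0 q=0 clk=1 u=0
  Δ1: clk:1→0
  (1Δ to stable)
t=8 Δ0: n0=1 r=0 v=0 x=1 z=1 p=0 q=0 clk=0 u=0
  Δ1: clk:0→1
  Δ2: z:1→0, u:0→1
  Δ3: n0:1→0
  (3Δ to stable)
t=9 Δ0: n0=0 r=0 v=0 x=1 z=0 p=0 q=0 clk=1 u=1
  Δ1: clk:1→0
  (1Δ to stable)
t=10 Δ0: n0=0 r=0 v=0 x=1 z=0 p=0 q=0 clk=0 u=1
  Δ1: clk:0→1
  Δ2: q:0→1, u:1→0
  Δ3: x:1→0
  (3Δ to stable)
t=11 Δ0: n0=0 r=0 v=0 x=0 z=0 p=0 q=1 clk=1 u=0
  Δ1: clk:1→0
  (1Δ to stable)
t=12 Δ0: n0=0 r=0 v=0 x=0 z=0 p=0 q=1 clk=0 u=0
  Δ1: clk:0→1
  Δ2: z:0→1, q:1→0
  Δ3: x:0→1
  Δ4: n0:0→1
  (4Δ to stable)
t=13 Δ0: n0=1 r=0 v=0 x=1 z=1 p=0 q=0 clk=1 u=0
  Δ1: clk:1→0
  (1Δ to stable)
t=14 Δ0: n0=1 r=0 v=0 x=1 z=1 p=0 q=0 clk=0 u=0
  Δ1: clk:0→1
  Δ2: z:1→0, u:0→1
  Δ3: n0:1→0
  (3Δ to stable)
t=15 Δ0: n0=0 r=0 v=0 x=1 z=0 p=0 q=0 clk=1 u=1
  Δ1: clk:1→0
  (1Δ to stable)
t=16 Δ0: n0=0 r=0 v=0 x=1 z=0 p=0 q=0 clk=0 u=1
  Δ1: clk:0→1
  Δ2: q:0→1, u:1→0
  Δ3: x:1→0
  (3Δ to stable)
t=17 Δ0: n0=0 r=0 v=0 x=0 z=0 p=0 q=1 clk=1 u=0
  Δ1: clk:1→0
  (1Δ to stable)
t=18 Δ0: n0=0 r=0 v=0 x=0 z=0 p=0 q=1 clk=0 u=0
  Δ1: clk:0→1
  Δ2: z:0→1, q:1→0
  Δ3: x:0→1
  Δ4: n0:0→1
  (4Δ to stable)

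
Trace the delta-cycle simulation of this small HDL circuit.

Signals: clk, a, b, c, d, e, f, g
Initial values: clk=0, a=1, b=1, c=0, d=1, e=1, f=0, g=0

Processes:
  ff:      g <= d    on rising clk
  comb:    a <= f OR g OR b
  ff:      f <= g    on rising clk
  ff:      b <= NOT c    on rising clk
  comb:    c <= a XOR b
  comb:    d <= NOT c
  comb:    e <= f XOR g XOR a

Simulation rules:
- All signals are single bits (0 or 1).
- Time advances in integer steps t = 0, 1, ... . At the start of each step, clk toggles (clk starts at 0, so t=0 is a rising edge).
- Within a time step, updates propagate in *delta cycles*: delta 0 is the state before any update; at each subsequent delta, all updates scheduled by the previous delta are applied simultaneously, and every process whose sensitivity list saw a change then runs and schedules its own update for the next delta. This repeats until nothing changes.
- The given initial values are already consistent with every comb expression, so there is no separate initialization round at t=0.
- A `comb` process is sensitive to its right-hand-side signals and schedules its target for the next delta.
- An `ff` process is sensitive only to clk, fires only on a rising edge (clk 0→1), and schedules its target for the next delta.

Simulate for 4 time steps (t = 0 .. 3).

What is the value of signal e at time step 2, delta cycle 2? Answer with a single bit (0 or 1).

t0.Δ0 clk=0 e=1 b=1 d=1 a=1 c=0 g=0 f=0
t0.Δ1 clk=1 e=1 b=1 d=1 a=1 c=0 g=0 f=0
t0.Δ2 clk=1 e=1 b=1 d=1 a=1 c=0 g=1 f=0
t0.Δ3 clk=1 e=0 b=1 d=1 a=1 c=0 g=1 f=0
t1.Δ0 clk=1 e=0 b=1 d=1 a=1 c=0 g=1 f=0
t1.Δ1 clk=0 e=0 b=1 d=1 a=1 c=0 g=1 f=0
t2.Δ0 clk=0 e=0 b=1 d=1 a=1 c=0 g=1 f=0
t2.Δ1 clk=1 e=0 b=1 d=1 a=1 c=0 g=1 f=0
t2.Δ2 clk=1 e=0 b=1 d=1 a=1 c=0 g=1 f=1
t2.Δ3 clk=1 e=1 b=1 d=1 a=1 c=0 g=1 f=1
t3.Δ0 clk=1 e=1 b=1 d=1 a=1 c=0 g=1 f=1
t3.Δ1 clk=0 e=1 b=1 d=1 a=1 c=0 g=1 f=1

0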